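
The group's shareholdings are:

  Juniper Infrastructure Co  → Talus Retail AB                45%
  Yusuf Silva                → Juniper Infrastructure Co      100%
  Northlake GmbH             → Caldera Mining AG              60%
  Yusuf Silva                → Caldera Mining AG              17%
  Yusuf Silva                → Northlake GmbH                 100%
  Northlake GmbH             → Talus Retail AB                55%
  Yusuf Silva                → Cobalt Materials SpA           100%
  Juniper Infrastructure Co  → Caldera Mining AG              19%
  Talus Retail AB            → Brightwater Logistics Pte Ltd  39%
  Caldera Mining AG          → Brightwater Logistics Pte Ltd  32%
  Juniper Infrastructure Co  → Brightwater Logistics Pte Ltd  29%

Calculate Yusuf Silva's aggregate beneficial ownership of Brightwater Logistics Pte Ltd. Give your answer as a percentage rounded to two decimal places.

98.72%

Yusuf reaches Brightwater along 6 paths.
Via Juniper: 100% × 29% = 29%.
Via Northlake → Talus: 100% × 55% × 39% = 21.45%.
Via Juniper → Talus: 100% × 45% × 39% = 17.55%.
Via Caldera: 17% × 32% = 5.44%.
Via Northlake → Caldera: 100% × 60% × 32% = 19.2%.
Via Juniper → Caldera: 100% × 19% × 32% = 6.08%.
Total: 29% + 21.45% + 17.55% + 5.44% + 19.2% + 6.08% = 98.72%.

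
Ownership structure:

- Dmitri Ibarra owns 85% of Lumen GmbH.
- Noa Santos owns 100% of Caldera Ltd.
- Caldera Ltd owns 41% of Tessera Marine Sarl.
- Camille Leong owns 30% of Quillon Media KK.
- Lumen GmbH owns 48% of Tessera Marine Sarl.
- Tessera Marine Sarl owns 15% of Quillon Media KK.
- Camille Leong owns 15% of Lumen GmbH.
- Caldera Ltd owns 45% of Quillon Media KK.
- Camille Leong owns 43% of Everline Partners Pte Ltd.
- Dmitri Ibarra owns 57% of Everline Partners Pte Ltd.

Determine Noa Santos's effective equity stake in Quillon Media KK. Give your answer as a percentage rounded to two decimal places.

Noa reaches Quillon along 2 paths.
Via Caldera: 100% × 45% = 45%.
Via Caldera → Tessera: 100% × 41% × 15% = 6.15%.
Total: 45% + 6.15% = 51.15%.

51.15%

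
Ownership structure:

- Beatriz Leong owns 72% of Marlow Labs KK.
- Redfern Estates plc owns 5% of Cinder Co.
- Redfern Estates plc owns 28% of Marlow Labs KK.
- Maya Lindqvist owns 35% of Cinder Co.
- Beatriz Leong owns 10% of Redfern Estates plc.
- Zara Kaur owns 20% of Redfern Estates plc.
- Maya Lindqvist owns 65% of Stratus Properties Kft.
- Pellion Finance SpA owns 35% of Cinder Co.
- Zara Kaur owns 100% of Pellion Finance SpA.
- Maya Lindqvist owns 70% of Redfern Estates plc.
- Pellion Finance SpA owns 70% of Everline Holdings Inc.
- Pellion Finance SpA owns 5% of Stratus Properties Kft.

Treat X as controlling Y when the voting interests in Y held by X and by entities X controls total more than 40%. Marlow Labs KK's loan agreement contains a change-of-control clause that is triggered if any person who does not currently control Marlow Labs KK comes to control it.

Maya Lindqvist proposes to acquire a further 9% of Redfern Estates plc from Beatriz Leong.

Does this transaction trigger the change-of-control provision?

The purchase adds only to Maya's holdings (Beatriz's stake shrinks), so Maya is the only person who could newly come to control Marlow.
Maya holds 70% of Redfern, so Maya controls Redfern.
Maya holds 65% of Stratus, so Maya controls Stratus.
In Marlow, Maya's side holds only 28%, not > 40%.
So before the transaction, Maya does not control Marlow.
After the purchase, Maya's direct stake in Redfern rises to 70% + 9% = 79%, and Beatriz's stake falls to 1%.
Maya holds 79% of Redfern, so Maya controls Redfern.
After the transaction, Maya's side holds 28% of Marlow, not > 40%, so Maya still does not control Marlow.
No new person acquires control, so the clause is not triggered.

No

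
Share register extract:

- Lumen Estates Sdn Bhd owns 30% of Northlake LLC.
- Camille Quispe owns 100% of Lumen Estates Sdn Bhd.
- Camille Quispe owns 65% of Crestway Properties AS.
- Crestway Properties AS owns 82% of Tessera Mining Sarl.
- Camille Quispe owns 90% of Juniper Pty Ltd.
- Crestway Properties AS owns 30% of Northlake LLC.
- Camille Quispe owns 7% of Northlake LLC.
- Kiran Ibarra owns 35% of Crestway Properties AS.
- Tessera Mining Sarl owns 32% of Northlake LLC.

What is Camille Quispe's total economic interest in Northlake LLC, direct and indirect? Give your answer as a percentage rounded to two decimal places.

Camille reaches Northlake along 4 paths.
Via Lumen: 100% × 30% = 30%.
Via Crestway → Tessera: 65% × 82% × 32% = 17.056%.
Via Crestway: 65% × 30% = 19.5%.
Direct stake: 7% = 7%.
Total: 30% + 17.056% + 19.5% + 7% = 73.556%.
Rounded: 73.56%.

73.56%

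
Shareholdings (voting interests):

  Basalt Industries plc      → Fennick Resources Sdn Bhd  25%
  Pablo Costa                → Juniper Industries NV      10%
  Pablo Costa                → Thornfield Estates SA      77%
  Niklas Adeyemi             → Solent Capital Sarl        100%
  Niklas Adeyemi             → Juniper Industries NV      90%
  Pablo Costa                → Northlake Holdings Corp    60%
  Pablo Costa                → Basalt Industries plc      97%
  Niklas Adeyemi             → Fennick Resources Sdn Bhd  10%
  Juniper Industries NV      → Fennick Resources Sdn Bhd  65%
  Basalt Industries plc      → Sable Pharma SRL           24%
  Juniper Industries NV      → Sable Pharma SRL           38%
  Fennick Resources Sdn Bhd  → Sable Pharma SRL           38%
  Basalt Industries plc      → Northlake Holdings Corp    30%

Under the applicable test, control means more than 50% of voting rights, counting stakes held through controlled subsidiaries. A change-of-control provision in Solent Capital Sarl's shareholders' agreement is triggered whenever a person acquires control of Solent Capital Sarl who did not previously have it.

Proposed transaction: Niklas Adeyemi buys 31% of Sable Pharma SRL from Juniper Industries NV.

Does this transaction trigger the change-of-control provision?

The purchase adds only to Niklas's holdings (Juniper's stake shrinks), so Niklas is the only person who could newly come to control Solent.
Niklas holds 100% of Solent, so Niklas controls Solent.
So Niklas already controls Solent before the transaction.
After the purchase, Niklas holds 31% of Sable directly, and Juniper's stake falls to 7%.
Niklas controlled Solent already, so this is not a new person acquiring control; every other person's position is unchanged or reduced.
No new person acquires control, so the clause is not triggered.

No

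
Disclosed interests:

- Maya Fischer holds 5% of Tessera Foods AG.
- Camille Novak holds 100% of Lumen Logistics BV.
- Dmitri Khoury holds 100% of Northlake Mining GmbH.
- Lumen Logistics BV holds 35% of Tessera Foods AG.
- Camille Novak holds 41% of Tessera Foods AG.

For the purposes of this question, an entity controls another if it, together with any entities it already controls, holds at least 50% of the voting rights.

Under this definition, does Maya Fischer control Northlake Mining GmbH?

No

Maya's largest direct stake is 5% in Tessera, which does not meet the threshold, so Maya controls no company.
Neither Maya nor any entity Maya controls holds any voting interest in Northlake.
So Maya does not control Northlake.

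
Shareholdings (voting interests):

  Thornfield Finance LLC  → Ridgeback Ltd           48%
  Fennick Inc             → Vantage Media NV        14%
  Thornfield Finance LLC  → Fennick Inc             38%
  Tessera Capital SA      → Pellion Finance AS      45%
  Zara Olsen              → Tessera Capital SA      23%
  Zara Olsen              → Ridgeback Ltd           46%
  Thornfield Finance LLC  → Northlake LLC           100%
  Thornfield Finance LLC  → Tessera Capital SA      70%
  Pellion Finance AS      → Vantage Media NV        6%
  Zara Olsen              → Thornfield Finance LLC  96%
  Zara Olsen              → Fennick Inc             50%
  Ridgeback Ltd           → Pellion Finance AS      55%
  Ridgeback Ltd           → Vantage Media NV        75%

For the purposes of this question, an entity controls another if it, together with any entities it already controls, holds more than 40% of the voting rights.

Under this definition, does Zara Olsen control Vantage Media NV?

Yes

Zara holds 96% of Thornfield, so Zara controls Thornfield.
Zara and Thornfield together hold 46% + 48% = 94% of Ridgeback, so Zara controls Ridgeback.
Zara and Thornfield together hold 23% + 70% = 93% of Tessera, so Zara controls Tessera.
Ridgeback and Tessera together hold 55% + 45% = 100% of Pellion, so Zara controls Pellion.
Zara and Thornfield together hold 50% + 38% = 88% of Fennick, so Zara controls Fennick.
Ridgeback and Fennick and Pellion together hold 75% + 14% + 6% = 95% of Vantage, so Zara controls Vantage.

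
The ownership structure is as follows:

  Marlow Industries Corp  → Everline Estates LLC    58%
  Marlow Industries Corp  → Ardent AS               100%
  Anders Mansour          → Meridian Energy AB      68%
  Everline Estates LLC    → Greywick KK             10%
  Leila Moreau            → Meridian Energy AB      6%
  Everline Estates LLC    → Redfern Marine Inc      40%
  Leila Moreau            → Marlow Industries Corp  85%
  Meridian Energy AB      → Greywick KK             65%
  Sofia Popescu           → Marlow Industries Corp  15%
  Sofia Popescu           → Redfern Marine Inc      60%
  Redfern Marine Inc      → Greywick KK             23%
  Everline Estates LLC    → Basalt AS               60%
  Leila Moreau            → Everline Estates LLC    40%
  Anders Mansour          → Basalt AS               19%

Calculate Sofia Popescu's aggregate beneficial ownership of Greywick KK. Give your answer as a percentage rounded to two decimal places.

Sofia reaches Greywick along 3 paths.
Via Marlow → Everline: 15% × 58% × 10% = 0.87%.
Via Redfern: 60% × 23% = 13.8%.
Via Marlow → Everline → Redfern: 15% × 58% × 40% × 23% = 0.8004%.
Total: 0.87% + 13.8% + 0.8004% = 15.4704%.
Rounded: 15.47%.

15.47%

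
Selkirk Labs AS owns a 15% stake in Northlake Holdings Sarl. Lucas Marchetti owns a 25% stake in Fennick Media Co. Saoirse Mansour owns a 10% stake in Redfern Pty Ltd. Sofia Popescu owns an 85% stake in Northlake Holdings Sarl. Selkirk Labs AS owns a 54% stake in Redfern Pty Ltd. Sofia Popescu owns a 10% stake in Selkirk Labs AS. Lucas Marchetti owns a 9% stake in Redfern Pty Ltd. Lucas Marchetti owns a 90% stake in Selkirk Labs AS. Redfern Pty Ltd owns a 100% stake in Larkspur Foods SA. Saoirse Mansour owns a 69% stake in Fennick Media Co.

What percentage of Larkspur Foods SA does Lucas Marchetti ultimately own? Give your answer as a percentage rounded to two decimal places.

Lucas reaches Larkspur along 2 paths.
Via Selkirk → Redfern: 90% × 54% × 100% = 48.6%.
Via Redfern: 9% × 100% = 9%.
Total: 48.6% + 9% = 57.6%.
Rounded: 57.60%.

57.60%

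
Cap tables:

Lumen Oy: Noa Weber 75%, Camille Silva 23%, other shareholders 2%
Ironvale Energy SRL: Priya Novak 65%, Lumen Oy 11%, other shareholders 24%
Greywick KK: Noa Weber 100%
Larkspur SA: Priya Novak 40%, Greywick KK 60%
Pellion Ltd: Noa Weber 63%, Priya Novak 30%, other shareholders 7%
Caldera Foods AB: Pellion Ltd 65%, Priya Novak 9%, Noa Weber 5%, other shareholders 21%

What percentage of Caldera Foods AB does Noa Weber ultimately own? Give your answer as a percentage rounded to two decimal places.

Noa reaches Caldera along 2 paths.
Via Pellion: 63% × 65% = 40.95%.
Direct stake: 5% = 5%.
Total: 40.95% + 5% = 45.95%.

45.95%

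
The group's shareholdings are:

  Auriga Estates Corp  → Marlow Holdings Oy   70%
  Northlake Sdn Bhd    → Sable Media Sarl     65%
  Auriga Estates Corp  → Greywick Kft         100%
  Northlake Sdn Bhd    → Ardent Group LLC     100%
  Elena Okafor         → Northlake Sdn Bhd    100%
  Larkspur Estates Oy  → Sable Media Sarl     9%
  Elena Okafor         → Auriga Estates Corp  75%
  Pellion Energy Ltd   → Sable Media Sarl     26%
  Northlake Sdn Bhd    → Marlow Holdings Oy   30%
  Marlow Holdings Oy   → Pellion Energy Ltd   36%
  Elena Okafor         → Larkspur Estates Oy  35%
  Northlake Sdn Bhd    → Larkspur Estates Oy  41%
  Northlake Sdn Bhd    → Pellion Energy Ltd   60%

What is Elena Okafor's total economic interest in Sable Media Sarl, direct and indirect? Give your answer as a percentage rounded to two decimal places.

Elena reaches Sable along 6 paths.
Via Northlake: 100% × 65% = 65%.
Via Larkspur: 35% × 9% = 3.15%.
Via Northlake → Larkspur: 100% × 41% × 9% = 3.69%.
Via Northlake → Pellion: 100% × 60% × 26% = 15.6%.
Via Northlake → Marlow → Pellion: 100% × 30% × 36% × 26% = 2.808%.
Via Auriga → Marlow → Pellion: 75% × 70% × 36% × 26% = 4.914%.
Total: 65% + 3.15% + 3.69% + 15.6% + 2.808% + 4.914% = 95.162%.
Rounded: 95.16%.

95.16%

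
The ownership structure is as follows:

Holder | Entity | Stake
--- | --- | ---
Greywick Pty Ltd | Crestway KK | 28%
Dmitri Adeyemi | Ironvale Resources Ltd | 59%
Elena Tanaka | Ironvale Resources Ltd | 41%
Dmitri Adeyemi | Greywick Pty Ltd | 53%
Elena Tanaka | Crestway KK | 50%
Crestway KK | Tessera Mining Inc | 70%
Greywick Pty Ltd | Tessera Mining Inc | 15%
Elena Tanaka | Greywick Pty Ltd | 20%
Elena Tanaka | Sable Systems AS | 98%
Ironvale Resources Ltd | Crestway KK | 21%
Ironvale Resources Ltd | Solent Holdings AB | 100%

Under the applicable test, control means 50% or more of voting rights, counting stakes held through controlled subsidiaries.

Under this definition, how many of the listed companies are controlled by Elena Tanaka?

Elena holds 50% of Crestway, so Elena controls Crestway.
Elena holds 98% of Sable, so Elena controls Sable.
Crestway holds 70% of Tessera, so Elena controls Tessera.
No other company's threshold is met.
Elena controls 3 companies.

3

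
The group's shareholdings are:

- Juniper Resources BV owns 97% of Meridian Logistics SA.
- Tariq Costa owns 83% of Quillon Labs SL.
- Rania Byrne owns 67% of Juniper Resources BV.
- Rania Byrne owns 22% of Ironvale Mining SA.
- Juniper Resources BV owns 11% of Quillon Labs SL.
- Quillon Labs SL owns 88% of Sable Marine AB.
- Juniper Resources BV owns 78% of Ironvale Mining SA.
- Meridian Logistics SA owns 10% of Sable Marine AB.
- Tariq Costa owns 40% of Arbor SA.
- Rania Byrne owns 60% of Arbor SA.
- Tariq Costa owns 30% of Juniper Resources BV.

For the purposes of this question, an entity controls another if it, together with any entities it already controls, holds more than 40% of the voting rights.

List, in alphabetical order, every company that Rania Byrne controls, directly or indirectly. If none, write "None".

Rania holds 60% of Arbor, so Rania controls Arbor.
Rania holds 67% of Juniper, so Rania controls Juniper.
Juniper holds 97% of Meridian, so Rania controls Meridian.
Rania and Juniper together hold 22% + 78% = 100% of Ironvale, so Rania controls Ironvale.
No other company's threshold is met.

Arbor SA, Ironvale Mining SA, Juniper Resources BV, Meridian Logistics SA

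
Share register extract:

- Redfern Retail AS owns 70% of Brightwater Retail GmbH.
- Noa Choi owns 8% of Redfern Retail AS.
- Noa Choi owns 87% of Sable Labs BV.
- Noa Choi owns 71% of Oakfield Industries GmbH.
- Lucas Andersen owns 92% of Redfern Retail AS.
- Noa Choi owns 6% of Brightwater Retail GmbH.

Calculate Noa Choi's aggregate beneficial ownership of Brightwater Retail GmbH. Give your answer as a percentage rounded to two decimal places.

Noa reaches Brightwater along 2 paths.
Via Redfern: 8% × 70% = 5.6%.
Direct stake: 6% = 6%.
Total: 5.6% + 6% = 11.6%.
Rounded: 11.60%.

11.60%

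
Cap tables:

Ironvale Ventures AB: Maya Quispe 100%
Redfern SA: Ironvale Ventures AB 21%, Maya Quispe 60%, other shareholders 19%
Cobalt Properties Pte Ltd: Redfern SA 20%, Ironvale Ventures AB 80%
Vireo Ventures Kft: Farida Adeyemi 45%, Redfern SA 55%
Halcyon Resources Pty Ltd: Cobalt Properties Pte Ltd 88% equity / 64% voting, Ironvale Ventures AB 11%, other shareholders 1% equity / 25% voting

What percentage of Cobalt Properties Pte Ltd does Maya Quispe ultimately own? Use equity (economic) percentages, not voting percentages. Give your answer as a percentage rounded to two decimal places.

Maya reaches Cobalt along 3 paths.
Via Ironvale → Redfern: 100% × 21% × 20% = 4.2%.
Via Redfern: 60% × 20% = 12%.
Via Ironvale: 100% × 80% = 80%.
Total: 4.2% + 12% + 80% = 96.2%.
Rounded: 96.20%.

96.20%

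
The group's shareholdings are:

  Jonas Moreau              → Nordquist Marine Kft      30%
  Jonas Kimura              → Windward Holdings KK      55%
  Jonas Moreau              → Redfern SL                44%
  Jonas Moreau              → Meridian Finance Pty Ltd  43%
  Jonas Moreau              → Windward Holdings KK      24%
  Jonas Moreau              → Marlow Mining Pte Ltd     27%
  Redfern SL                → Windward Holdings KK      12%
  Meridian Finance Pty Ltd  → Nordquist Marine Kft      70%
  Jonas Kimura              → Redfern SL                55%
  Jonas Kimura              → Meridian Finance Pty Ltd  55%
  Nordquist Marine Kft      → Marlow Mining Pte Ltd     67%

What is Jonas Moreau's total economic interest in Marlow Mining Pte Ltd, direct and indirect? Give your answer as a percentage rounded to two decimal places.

67.27%

Jonas Moreau reaches Marlow along 3 paths.
Direct stake: 27% = 27%.
Via Nordquist: 30% × 67% = 20.1%.
Via Meridian → Nordquist: 43% × 70% × 67% = 20.167%.
Total: 27% + 20.1% + 20.167% = 67.267%.
Rounded: 67.27%.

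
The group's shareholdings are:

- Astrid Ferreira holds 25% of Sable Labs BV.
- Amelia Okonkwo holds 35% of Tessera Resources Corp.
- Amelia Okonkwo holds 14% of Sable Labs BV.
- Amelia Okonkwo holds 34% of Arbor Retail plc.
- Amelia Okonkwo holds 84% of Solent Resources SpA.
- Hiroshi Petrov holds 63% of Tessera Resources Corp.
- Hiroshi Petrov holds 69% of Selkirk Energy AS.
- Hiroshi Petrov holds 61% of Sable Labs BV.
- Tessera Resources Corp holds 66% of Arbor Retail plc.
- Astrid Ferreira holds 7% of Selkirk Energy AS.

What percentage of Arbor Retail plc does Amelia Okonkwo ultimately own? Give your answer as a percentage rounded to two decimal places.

57.10%

Amelia reaches Arbor along 2 paths.
Via Tessera: 35% × 66% = 23.1%.
Direct stake: 34% = 34%.
Total: 23.1% + 34% = 57.1%.
Rounded: 57.10%.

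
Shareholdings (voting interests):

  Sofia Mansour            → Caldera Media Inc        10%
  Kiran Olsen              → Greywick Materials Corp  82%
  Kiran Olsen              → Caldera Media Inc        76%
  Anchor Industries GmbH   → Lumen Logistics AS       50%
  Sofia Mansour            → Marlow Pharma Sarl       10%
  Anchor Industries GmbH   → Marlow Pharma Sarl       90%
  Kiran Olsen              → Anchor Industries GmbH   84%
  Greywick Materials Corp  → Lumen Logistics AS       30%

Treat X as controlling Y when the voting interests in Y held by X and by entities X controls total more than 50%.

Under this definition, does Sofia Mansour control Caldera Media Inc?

Sofia's largest direct stake is 10% in Caldera, which does not meet the threshold, so Sofia controls no company.
In Caldera, Sofia's side holds only 10%, not > 50%.
So Sofia does not control Caldera.

No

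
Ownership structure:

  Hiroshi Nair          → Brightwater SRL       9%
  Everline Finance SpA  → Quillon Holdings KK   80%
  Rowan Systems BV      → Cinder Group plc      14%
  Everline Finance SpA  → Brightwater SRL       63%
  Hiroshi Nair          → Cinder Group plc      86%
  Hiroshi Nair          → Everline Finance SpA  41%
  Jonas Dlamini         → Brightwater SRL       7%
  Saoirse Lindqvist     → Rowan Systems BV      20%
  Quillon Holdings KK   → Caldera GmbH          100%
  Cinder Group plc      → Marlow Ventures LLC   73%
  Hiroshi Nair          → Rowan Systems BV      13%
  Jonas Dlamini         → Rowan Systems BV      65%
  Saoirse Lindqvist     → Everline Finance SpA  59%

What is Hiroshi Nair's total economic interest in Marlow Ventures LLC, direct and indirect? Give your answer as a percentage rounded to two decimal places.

64.11%

Hiroshi reaches Marlow along 2 paths.
Via Rowan → Cinder: 13% × 14% × 73% = 1.3286%.
Via Cinder: 86% × 73% = 62.78%.
Total: 1.3286% + 62.78% = 64.1086%.
Rounded: 64.11%.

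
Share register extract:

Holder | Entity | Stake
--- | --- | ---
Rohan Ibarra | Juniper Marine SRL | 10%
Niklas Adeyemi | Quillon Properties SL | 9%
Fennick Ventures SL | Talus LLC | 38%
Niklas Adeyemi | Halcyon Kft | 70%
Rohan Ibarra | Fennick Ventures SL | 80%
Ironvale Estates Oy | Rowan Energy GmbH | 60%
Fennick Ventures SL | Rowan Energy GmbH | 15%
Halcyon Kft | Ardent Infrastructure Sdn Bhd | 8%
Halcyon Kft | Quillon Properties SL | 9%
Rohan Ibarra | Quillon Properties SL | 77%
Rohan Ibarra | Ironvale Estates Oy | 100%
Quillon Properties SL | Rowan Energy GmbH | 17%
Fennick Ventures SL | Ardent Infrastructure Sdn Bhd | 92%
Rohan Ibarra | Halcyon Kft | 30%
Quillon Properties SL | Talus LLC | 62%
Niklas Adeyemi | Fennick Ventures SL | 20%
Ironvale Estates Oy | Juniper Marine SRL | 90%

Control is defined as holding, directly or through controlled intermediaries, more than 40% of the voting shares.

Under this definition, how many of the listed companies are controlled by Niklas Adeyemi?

Niklas holds 70% of Halcyon, so Niklas controls Halcyon.
No other company's threshold is met.
Niklas controls 1 company.

1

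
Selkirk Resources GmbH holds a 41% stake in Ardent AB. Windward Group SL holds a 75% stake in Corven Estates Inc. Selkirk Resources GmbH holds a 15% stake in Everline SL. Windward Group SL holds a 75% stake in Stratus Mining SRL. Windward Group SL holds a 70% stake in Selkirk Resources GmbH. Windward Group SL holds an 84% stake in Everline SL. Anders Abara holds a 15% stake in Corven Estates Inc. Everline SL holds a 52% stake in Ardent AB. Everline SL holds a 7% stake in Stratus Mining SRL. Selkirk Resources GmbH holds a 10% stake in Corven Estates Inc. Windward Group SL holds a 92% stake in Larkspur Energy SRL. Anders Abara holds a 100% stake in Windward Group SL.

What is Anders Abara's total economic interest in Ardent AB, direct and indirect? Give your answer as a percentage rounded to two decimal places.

Anders reaches Ardent along 3 paths.
Via Windward → Everline: 100% × 84% × 52% = 43.68%.
Via Windward → Selkirk → Everline: 100% × 70% × 15% × 52% = 5.46%.
Via Windward → Selkirk: 100% × 70% × 41% = 28.7%.
Total: 43.68% + 5.46% + 28.7% = 77.84%.

77.84%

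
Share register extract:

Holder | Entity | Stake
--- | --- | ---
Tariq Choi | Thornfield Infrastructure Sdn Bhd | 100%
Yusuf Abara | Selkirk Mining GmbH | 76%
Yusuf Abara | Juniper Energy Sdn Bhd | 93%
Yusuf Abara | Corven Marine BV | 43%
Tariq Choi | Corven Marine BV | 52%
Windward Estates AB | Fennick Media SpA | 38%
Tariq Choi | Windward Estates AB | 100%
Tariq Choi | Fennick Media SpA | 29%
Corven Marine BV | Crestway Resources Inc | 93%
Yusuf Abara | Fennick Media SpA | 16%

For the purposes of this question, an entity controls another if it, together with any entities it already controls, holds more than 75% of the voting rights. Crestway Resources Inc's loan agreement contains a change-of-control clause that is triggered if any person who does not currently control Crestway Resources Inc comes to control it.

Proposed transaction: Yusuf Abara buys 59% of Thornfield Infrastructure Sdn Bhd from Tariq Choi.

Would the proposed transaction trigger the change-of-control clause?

No

The purchase adds only to Yusuf's holdings (Tariq's stake shrinks), so Yusuf is the only person who could newly come to control Crestway.
Yusuf holds 93% of Juniper, so Yusuf controls Juniper.
Yusuf holds 76% of Selkirk, so Yusuf controls Selkirk.
Neither Yusuf nor any entity Yusuf controls holds any voting interest in Crestway.
So before the transaction, Yusuf does not control Crestway.
After the purchase, Yusuf holds 59% of Thornfield directly, and Tariq's stake falls to 41%.
Yusuf's side now holds 59% of Thornfield, not > 75%, so Yusuf still does not control Thornfield.
After the transaction, neither Yusuf nor any entity Yusuf controls holds a voting interest in Crestway, so Yusuf still does not control it.
No new person acquires control, so the clause is not triggered.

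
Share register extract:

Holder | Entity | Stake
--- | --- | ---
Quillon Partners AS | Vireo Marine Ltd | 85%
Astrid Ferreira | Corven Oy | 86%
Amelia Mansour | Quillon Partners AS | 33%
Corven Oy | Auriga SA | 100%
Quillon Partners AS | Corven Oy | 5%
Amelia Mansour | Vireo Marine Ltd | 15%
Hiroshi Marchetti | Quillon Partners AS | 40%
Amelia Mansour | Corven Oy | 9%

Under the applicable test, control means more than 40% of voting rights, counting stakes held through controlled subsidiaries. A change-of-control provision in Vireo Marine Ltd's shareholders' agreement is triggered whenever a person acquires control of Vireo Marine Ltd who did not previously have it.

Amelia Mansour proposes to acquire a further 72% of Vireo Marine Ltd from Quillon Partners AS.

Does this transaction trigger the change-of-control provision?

Yes

The purchase adds only to Amelia's holdings (Quillon's stake shrinks), so Amelia is the only person who could newly come to control Vireo.
Amelia's largest direct stake is 33% in Quillon, which does not meet the threshold, so Amelia controls no company.
In Vireo, Amelia's side holds only 15%, not > 40%.
So before the transaction, Amelia does not control Vireo.
After the purchase, Amelia's direct stake in Vireo rises to 15% + 72% = 87%, and Quillon's stake falls to 13%.
Amelia holds 87% of Vireo, so Amelia controls Vireo.
Amelia did not control Vireo before and does after, so the clause is triggered.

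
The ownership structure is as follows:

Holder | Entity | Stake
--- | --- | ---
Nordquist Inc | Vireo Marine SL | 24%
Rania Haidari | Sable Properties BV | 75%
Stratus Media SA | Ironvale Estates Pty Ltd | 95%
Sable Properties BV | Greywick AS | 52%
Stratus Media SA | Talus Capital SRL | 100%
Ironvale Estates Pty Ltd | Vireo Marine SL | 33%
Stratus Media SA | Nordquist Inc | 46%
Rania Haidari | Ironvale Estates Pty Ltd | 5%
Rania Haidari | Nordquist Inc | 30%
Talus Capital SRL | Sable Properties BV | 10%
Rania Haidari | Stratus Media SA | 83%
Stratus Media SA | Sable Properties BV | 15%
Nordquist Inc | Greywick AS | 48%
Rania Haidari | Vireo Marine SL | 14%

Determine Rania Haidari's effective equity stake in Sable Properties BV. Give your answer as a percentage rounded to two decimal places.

95.75%

Rania reaches Sable along 3 paths.
Direct stake: 75% = 75%.
Via Stratus: 83% × 15% = 12.45%.
Via Stratus → Talus: 83% × 100% × 10% = 8.3%.
Total: 75% + 12.45% + 8.3% = 95.75%.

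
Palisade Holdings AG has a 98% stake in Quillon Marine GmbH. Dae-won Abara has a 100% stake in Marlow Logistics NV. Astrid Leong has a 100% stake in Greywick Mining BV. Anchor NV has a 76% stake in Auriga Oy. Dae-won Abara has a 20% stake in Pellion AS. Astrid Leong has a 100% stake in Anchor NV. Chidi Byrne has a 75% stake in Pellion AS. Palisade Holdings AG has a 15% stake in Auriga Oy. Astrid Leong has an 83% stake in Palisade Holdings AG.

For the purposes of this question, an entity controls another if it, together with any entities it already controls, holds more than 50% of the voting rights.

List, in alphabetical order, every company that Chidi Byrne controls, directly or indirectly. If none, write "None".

Pellion AS

Chidi holds 75% of Pellion, so Chidi controls Pellion.
No other company's threshold is met.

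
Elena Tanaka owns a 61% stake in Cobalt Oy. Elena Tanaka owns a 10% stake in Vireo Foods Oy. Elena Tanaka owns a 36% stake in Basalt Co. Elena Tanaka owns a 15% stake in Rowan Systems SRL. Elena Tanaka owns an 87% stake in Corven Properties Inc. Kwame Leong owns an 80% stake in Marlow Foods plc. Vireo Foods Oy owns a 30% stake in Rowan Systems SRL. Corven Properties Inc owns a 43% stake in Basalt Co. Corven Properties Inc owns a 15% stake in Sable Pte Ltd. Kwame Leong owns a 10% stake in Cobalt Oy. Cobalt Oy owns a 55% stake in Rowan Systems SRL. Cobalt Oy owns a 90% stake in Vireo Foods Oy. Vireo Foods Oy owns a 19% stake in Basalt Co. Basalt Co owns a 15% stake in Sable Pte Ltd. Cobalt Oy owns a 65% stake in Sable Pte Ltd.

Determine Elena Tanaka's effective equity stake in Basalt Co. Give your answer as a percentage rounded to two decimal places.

Elena reaches Basalt along 4 paths.
Via Corven: 87% × 43% = 37.41%.
Direct stake: 36% = 36%.
Via Vireo: 10% × 19% = 1.9%.
Via Cobalt → Vireo: 61% × 90% × 19% = 10.431%.
Total: 37.41% + 36% + 1.9% + 10.431% = 85.741%.
Rounded: 85.74%.

85.74%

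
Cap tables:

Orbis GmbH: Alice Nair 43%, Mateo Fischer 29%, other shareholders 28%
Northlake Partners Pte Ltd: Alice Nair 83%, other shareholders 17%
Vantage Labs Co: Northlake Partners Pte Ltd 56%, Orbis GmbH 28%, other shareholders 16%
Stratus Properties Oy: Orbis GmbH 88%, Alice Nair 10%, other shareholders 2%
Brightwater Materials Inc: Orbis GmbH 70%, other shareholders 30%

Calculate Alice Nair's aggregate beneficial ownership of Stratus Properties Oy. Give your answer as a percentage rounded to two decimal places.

47.84%

Alice reaches Stratus along 2 paths.
Via Orbis: 43% × 88% = 37.84%.
Direct stake: 10% = 10%.
Total: 37.84% + 10% = 47.84%.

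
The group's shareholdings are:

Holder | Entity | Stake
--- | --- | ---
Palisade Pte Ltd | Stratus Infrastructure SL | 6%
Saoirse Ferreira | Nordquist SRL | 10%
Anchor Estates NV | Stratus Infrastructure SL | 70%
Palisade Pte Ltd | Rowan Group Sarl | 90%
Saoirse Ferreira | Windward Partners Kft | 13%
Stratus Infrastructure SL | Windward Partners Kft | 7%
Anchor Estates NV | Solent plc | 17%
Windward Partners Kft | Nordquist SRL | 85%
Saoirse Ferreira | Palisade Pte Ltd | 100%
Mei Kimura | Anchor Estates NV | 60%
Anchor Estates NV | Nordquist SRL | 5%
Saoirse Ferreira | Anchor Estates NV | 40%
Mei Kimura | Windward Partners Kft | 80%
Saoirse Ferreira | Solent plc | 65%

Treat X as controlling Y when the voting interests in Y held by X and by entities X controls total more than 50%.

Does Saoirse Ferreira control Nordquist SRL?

No

Saoirse holds 100% of Palisade, so Saoirse controls Palisade.
Palisade holds 90% of Rowan, so Saoirse controls Rowan.
Saoirse holds 65% of Solent, so Saoirse controls Solent.
In Nordquist, Saoirse's side holds only 10%, not > 50%.
So Saoirse does not control Nordquist.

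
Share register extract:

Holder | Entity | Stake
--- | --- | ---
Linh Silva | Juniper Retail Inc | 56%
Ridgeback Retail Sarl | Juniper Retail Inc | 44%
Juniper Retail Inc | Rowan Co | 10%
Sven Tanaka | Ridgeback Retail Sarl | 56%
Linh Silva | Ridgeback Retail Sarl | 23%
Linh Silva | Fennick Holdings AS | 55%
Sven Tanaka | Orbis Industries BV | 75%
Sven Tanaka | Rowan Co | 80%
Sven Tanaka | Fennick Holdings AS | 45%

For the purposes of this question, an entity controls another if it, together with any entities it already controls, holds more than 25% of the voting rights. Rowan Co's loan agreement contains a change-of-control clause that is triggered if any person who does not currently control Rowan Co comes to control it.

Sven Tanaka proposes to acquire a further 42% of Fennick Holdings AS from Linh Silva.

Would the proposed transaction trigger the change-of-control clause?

The purchase adds only to Sven's holdings (Linh's stake shrinks), so Sven is the only person who could newly come to control Rowan.
Sven holds 56% of Ridgeback, so Sven controls Ridgeback.
Ridgeback holds 44% of Juniper, so Sven controls Juniper.
Juniper and Sven together hold 10% + 80% = 90% of Rowan, so Sven controls Rowan.
So Sven already controls Rowan before the transaction.
After the purchase, Sven's direct stake in Fennick rises to 45% + 42% = 87%, and Linh's stake falls to 13%.
Sven controlled Rowan already, so this is not a new person acquiring control; every other person's position is unchanged or reduced.
No new person acquires control, so the clause is not triggered.

No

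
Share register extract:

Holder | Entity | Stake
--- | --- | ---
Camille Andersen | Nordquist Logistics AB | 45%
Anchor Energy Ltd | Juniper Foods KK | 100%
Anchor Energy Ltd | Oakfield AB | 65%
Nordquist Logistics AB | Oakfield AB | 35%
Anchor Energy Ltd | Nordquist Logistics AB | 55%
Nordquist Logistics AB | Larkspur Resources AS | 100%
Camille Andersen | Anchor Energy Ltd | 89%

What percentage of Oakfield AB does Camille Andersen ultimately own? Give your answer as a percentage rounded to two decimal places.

90.73%

Camille reaches Oakfield along 3 paths.
Via Anchor → Nordquist: 89% × 55% × 35% = 17.1325%.
Via Nordquist: 45% × 35% = 15.75%.
Via Anchor: 89% × 65% = 57.85%.
Total: 17.1325% + 15.75% + 57.85% = 90.7325%.
Rounded: 90.73%.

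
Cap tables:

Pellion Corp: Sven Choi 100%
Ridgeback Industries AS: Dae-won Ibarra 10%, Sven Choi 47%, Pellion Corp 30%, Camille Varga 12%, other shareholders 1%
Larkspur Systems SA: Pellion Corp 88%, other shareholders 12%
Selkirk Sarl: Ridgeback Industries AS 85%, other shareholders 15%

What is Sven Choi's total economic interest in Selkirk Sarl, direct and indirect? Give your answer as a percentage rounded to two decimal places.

65.45%

Sven reaches Selkirk along 2 paths.
Via Ridgeback: 47% × 85% = 39.95%.
Via Pellion → Ridgeback: 100% × 30% × 85% = 25.5%.
Total: 39.95% + 25.5% = 65.45%.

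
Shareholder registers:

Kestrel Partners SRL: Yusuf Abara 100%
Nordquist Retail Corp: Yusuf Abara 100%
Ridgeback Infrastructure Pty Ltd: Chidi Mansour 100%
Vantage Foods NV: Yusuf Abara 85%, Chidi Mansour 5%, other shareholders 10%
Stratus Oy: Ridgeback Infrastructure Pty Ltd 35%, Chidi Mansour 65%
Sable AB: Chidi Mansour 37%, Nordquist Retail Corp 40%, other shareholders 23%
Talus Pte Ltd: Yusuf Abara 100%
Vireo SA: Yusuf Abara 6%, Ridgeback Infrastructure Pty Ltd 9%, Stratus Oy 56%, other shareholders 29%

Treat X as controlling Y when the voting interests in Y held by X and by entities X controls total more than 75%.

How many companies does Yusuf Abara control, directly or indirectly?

Yusuf holds 100% of Kestrel, so Yusuf controls Kestrel.
Yusuf holds 100% of Nordquist, so Yusuf controls Nordquist.
Yusuf holds 85% of Vantage, so Yusuf controls Vantage.
Yusuf holds 100% of Talus, so Yusuf controls Talus.
No other company's threshold is met.
Yusuf controls 4 companies.

4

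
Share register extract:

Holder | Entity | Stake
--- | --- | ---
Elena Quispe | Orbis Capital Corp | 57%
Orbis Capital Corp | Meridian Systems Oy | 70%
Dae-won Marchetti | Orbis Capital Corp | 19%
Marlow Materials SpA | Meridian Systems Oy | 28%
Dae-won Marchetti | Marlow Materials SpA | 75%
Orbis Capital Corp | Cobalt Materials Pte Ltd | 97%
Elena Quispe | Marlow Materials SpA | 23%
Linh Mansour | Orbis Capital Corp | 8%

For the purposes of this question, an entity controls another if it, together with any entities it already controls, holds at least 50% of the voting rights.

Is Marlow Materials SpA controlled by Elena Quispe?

No

Elena holds 57% of Orbis, so Elena controls Orbis.
Orbis holds 97% of Cobalt, so Elena controls Cobalt.
Orbis holds 70% of Meridian, so Elena controls Meridian.
In Marlow, Elena's side holds only 23%, not ≥ 50%.
So Elena does not control Marlow.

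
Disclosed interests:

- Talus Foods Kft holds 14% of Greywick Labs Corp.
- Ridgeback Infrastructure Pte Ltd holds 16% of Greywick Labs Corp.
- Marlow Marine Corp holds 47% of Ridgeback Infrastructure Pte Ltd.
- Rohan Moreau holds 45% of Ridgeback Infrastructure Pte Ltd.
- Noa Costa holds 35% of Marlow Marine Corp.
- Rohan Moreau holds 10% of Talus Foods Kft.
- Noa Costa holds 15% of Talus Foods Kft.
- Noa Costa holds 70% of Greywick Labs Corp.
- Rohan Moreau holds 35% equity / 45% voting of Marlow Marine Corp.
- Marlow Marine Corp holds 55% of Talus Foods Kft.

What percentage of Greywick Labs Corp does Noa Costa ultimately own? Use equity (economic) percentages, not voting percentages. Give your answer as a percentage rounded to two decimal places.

77.43%

Noa reaches Greywick along 4 paths.
Via Marlow → Ridgeback: 35% × 47% × 16% = 2.632%.
Direct stake: 70% = 70%.
Via Marlow → Talus: 35% × 55% × 14% = 2.695%.
Via Talus: 15% × 14% = 2.1%.
Total: 2.632% + 70% + 2.695% + 2.1% = 77.427%.
Rounded: 77.43%.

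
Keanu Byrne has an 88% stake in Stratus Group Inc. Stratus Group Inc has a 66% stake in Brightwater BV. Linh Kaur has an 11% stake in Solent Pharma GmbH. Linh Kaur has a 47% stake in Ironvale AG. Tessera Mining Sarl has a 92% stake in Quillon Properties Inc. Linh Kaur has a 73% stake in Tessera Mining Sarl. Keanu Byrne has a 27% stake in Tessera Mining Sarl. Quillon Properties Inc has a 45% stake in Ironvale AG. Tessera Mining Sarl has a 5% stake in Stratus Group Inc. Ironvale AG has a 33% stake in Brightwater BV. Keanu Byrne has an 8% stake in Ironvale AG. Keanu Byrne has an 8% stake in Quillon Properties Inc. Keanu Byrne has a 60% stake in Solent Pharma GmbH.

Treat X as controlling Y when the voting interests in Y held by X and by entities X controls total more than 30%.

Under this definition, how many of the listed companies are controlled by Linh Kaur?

Linh holds 73% of Tessera, so Linh controls Tessera.
Tessera holds 92% of Quillon, so Linh controls Quillon.
Quillon and Linh together hold 45% + 47% = 92% of Ironvale, so Linh controls Ironvale.
Ironvale holds 33% of Brightwater, so Linh controls Brightwater.
No other company's threshold is met.
Linh controls 4 companies.

4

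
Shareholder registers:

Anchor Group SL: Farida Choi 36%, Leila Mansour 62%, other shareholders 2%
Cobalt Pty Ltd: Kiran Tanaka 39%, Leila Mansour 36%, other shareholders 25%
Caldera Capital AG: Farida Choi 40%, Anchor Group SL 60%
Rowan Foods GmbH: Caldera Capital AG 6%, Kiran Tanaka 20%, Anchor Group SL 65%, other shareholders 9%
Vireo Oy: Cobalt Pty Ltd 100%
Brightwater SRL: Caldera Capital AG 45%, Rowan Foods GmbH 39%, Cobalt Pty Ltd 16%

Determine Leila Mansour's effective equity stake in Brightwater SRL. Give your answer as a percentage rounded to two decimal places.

Leila reaches Brightwater along 4 paths.
Via Anchor → Caldera: 62% × 60% × 45% = 16.74%.
Via Anchor → Caldera → Rowan: 62% × 60% × 6% × 39% = 0.87048%.
Via Anchor → Rowan: 62% × 65% × 39% = 15.717%.
Via Cobalt: 36% × 16% = 5.76%.
Total: 16.74% + 0.87048% + 15.717% + 5.76% = 39.08748%.
Rounded: 39.09%.

39.09%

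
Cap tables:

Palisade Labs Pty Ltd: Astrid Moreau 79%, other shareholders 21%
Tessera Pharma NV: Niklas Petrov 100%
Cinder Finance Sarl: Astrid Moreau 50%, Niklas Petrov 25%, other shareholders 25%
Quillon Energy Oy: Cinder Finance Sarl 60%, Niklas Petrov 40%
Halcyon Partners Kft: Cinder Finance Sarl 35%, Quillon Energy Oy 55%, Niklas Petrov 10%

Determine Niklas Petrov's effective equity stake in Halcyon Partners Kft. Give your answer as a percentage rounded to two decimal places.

Niklas reaches Halcyon along 4 paths.
Via Cinder: 25% × 35% = 8.75%.
Via Cinder → Quillon: 25% × 60% × 55% = 8.25%.
Via Quillon: 40% × 55% = 22%.
Direct stake: 10% = 10%.
Total: 8.75% + 8.25% + 22% + 10% = 49%.
Rounded: 49.00%.

49.00%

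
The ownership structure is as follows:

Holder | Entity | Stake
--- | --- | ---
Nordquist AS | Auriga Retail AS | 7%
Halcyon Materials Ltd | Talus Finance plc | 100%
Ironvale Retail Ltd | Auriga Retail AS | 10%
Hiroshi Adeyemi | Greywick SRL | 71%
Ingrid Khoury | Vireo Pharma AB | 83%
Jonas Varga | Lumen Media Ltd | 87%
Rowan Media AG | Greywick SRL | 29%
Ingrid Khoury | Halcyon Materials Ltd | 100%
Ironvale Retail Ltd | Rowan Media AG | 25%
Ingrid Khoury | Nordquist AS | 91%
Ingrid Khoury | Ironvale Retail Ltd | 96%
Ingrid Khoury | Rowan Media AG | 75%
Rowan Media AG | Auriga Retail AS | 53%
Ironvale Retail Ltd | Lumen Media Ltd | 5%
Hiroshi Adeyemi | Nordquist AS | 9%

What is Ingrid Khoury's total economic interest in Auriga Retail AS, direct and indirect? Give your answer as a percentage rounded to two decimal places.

68.44%

Ingrid reaches Auriga along 4 paths.
Via Ironvale → Rowan: 96% × 25% × 53% = 12.72%.
Via Rowan: 75% × 53% = 39.75%.
Via Ironvale: 96% × 10% = 9.6%.
Via Nordquist: 91% × 7% = 6.37%.
Total: 12.72% + 39.75% + 9.6% + 6.37% = 68.44%.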